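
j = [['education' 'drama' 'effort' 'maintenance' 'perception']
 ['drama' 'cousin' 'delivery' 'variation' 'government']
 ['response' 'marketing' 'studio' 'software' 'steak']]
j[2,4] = 'steak'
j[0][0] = 'education'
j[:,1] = ['drama', 'cousin', 'marketing']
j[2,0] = 'response'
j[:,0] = ['education', 'drama', 'response']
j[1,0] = 'drama'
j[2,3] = 'software'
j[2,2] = 'studio'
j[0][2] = 'effort'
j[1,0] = 'drama'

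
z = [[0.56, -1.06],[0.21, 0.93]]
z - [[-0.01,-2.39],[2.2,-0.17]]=[[0.57, 1.33], [-1.99, 1.10]]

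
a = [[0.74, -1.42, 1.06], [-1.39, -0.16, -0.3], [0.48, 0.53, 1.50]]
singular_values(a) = [2.3, 1.44, 1.06]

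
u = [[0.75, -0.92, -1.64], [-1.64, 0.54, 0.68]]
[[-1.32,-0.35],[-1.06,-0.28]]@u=[[-0.42, 1.03, 1.93], [-0.34, 0.82, 1.55]]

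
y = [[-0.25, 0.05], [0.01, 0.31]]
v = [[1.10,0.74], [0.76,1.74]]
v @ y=[[-0.27, 0.28], [-0.17, 0.58]]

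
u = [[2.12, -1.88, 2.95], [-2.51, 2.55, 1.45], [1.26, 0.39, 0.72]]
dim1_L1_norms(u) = [6.95, 6.51, 2.37]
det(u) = -16.50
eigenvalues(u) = [-1.56, 4.69, 2.26]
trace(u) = 5.39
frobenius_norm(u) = 5.82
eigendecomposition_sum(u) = [[-0.57, -0.36, 0.97], [-0.49, -0.3, 0.83], [0.40, 0.25, -0.68]] + [[2.45, -1.95, 1.11], [-2.51, 2.0, -1.14], [0.53, -0.42, 0.24]] + [[0.25,0.42,0.87], [0.50,0.85,1.75], [0.33,0.56,1.16]]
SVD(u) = [[-0.76,  -0.59,  -0.26], [0.62,  -0.79,  -0.03], [-0.19,  -0.19,  0.96]] @ diag([4.738924618418147, 3.2022079158582777, 1.0876386921055234]) @ [[-0.72, 0.62, -0.31], [0.15, -0.3, -0.94], [0.68, 0.72, -0.12]]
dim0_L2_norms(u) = [3.52, 3.19, 3.37]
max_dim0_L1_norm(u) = 5.89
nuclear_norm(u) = 9.03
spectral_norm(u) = 4.74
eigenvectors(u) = [[0.67, 0.69, 0.38],[0.58, -0.71, 0.77],[-0.47, 0.15, 0.51]]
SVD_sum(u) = [[2.60, -2.24, 1.14],[-2.11, 1.82, -0.92],[0.64, -0.55, 0.28]] + [[-0.29, 0.57, 1.78],[-0.38, 0.76, 2.37],[-0.09, 0.18, 0.57]] + [[-0.20, -0.21, 0.04], [-0.02, -0.03, 0.0], [0.71, 0.76, -0.13]]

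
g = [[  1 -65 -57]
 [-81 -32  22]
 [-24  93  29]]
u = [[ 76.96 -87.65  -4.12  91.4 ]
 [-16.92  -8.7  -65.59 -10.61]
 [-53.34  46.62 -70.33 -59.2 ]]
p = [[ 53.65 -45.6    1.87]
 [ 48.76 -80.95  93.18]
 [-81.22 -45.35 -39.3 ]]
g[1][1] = -32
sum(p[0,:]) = 9.919999999999998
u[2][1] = 46.62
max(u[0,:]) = 91.4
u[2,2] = -70.33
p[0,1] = -45.6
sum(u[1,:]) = -101.82000000000001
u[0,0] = 76.96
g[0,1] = -65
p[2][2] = -39.3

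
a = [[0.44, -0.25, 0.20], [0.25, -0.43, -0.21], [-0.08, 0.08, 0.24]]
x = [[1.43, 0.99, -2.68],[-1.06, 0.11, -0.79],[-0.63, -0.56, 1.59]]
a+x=[[1.87,0.74,-2.48],  [-0.81,-0.32,-1.0],  [-0.71,-0.48,1.83]]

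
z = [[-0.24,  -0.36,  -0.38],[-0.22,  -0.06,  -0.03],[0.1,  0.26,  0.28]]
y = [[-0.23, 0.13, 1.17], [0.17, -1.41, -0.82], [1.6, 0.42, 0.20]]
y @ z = [[0.14, 0.38, 0.41], [0.19, -0.19, -0.25], [-0.46, -0.55, -0.56]]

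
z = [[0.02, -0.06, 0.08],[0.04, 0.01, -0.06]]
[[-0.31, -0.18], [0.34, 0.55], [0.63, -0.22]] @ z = [[-0.01, 0.02, -0.01], [0.03, -0.01, -0.01], [0.00, -0.04, 0.06]]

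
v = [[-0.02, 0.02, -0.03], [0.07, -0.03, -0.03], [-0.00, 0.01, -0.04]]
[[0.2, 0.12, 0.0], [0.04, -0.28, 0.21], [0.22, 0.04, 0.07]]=v @ [[0.20, -4.36, 1.17],[3.65, 0.08, -2.1],[-4.50, -1.0, -2.24]]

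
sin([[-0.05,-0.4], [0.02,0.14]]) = [[-0.05, -0.40],[0.02, 0.14]]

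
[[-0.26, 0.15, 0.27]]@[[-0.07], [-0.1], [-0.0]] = [[0.00]]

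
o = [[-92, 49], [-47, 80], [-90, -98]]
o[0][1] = 49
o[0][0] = -92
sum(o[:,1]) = 31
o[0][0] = -92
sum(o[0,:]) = -43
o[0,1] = 49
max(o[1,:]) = 80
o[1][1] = 80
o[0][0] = -92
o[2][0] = -90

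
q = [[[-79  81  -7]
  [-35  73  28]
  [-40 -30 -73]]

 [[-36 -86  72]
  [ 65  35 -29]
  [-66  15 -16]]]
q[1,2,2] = -16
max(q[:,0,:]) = 81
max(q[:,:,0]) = 65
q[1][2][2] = -16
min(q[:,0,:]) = -86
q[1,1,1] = 35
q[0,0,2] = -7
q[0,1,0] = -35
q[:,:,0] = [[-79, -35, -40], [-36, 65, -66]]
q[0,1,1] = 73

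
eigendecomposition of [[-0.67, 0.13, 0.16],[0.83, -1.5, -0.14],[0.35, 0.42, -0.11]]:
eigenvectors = [[0.10, -0.45, 0.24], [-0.96, -0.6, 0.04], [0.26, 0.66, 0.97]]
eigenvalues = [-1.54, -0.73, -0.0]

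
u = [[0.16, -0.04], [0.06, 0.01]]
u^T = [[0.16, 0.06],[-0.04, 0.01]]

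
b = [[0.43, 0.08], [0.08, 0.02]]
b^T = [[0.43, 0.08],[0.08, 0.02]]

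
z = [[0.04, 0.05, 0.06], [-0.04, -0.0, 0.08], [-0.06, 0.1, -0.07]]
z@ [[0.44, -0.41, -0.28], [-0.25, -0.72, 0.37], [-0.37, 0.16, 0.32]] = [[-0.02, -0.04, 0.03], [-0.05, 0.03, 0.04], [-0.03, -0.06, 0.03]]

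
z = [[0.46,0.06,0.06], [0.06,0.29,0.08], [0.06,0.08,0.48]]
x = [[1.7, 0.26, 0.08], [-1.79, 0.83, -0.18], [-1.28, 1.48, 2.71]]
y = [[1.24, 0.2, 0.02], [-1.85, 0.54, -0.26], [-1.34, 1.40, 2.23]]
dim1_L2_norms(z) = [0.47, 0.31, 0.49]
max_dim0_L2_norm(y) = 2.6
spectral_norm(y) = 3.22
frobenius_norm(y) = 3.75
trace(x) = 5.24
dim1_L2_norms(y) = [1.26, 1.94, 2.95]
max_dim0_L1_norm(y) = 4.43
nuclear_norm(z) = 1.23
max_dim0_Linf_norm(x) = 2.71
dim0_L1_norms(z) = [0.58, 0.43, 0.62]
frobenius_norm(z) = 0.74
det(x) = 5.47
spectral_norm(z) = 0.57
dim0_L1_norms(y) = [4.43, 2.14, 2.51]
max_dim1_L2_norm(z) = 0.49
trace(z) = 1.23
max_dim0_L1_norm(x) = 4.77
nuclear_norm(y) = 5.55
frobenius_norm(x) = 4.25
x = z + y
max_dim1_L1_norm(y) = 4.97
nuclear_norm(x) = 6.46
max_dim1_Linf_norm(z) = 0.48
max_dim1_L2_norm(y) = 2.95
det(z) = 0.06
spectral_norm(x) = 3.59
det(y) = 2.80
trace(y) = 4.01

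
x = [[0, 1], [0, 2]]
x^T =[[0, 0], [1, 2]]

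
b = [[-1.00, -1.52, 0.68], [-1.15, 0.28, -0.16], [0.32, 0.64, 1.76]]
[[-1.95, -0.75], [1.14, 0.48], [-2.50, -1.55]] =b @[[-0.54,-0.23], [0.9,0.23], [-1.65,-0.92]]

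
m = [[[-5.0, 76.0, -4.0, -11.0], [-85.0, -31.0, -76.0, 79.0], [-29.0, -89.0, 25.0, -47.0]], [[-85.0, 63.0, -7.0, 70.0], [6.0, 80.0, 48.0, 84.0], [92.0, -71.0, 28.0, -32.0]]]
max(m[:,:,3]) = 84.0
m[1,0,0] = -85.0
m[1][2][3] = -32.0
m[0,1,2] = -76.0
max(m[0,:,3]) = 79.0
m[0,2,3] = -47.0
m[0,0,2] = -4.0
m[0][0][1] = 76.0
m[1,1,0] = 6.0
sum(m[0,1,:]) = -113.0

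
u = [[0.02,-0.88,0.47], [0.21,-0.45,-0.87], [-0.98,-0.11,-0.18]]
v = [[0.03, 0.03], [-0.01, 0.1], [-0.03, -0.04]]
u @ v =[[-0.00, -0.11], [0.04, -0.0], [-0.02, -0.03]]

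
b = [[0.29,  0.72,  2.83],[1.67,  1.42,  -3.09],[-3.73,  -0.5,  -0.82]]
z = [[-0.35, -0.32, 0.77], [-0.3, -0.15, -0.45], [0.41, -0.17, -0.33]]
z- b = [[-0.64, -1.04, -2.06], [-1.97, -1.57, 2.64], [4.14, 0.33, 0.49]]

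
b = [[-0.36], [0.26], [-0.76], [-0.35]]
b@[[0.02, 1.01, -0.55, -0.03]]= [[-0.01,  -0.36,  0.20,  0.01],[0.01,  0.26,  -0.14,  -0.01],[-0.02,  -0.77,  0.42,  0.02],[-0.01,  -0.35,  0.19,  0.01]]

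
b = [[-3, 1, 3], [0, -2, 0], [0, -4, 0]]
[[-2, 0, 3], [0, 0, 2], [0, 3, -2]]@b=[[6, -14, -6], [0, -8, 0], [0, 2, 0]]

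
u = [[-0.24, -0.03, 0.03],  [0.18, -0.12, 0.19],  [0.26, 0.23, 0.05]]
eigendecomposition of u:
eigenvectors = [[0.02+0.00j, (-0.71+0j), (-0.71-0j)], [(0.52+0j), 0.17+0.38j, 0.17-0.38j], [(0.85+0j), (0.5-0.25j), 0.50+0.25j]]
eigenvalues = [(0.2+0j), (-0.25+0.03j), (-0.25-0.03j)]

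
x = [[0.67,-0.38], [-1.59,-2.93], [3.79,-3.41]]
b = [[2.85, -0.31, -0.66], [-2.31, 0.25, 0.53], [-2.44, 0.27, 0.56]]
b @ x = [[-0.1, 2.08], [0.06, -1.66], [0.06, -1.77]]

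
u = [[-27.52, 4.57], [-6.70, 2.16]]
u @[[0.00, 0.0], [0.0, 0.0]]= [[0.0, 0.0], [0.0, 0.0]]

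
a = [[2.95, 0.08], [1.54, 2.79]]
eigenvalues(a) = [3.23, 2.51]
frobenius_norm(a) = 4.34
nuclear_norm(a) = 5.92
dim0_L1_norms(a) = [4.49, 2.87]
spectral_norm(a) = 3.78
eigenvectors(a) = [[0.27, -0.18], [0.96, 0.98]]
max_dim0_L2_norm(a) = 3.33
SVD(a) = [[-0.65, -0.76], [-0.76, 0.65]] @ diag([3.775325841003962, 2.1474437813939913]) @ [[-0.82,-0.57], [-0.57,0.82]]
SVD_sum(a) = [[2.01, 1.41], [2.34, 1.64]] + [[0.94, -1.33], [-0.80, 1.15]]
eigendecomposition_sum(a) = [[1.97, 0.36], [6.91, 1.26]] + [[0.98, -0.28], [-5.37, 1.53]]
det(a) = 8.11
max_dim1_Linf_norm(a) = 2.95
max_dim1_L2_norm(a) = 3.19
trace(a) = 5.74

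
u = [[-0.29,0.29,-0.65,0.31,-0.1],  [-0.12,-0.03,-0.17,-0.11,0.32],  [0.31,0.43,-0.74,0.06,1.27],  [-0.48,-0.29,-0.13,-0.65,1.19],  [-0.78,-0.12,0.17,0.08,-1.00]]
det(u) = 0.00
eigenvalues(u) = [(-1.36+0j), (-0.72+0.71j), (-0.72-0.71j), (0.09+0j), (-0+0j)]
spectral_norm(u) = 2.20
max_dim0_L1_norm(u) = 3.88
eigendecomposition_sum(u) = [[(-0.01-0j), -0j, (-0+0j), (0.01+0j), -0.01+0.00j], [(0.24+0j), -0.07+0.00j, (0.07-0j), (-0.18-0j), 0.48-0.00j], [(0.58+0j), (-0.17+0j), 0.16-0.00j, (-0.42-0j), (1.14-0j)], [0.88+0.00j, -0.25+0.00j, 0.24-0.00j, (-0.64-0j), 1.74-0.00j], [(-0.41-0j), 0.12-0.00j, (-0.11+0j), (0.3+0j), -0.80+0.00j]] + [[-0.16+0.33j, (0.16+0.16j), (-0.31-0.08j), (0.15+0.11j), -0.03+0.20j], [(-0.18+0.1j), (0.02+0.12j), -0.12-0.14j, 0.03+0.10j, (-0.08+0.09j)], [(-0.11+0.53j), 0.28+0.17j, (-0.47-0.01j), 0.25+0.10j, 0.04+0.30j], [(-0.64+0.14j), (-0.05+0.39j), (-0.22-0.53j), (0.01+0.33j), (-0.31+0.19j)], [(-0.17-0.17j), -0.13+0.06j, (0.12-0.17j), -0.10+0.07j, -0.12-0.06j]] + [[(-0.16-0.33j), (0.16-0.16j), (-0.31+0.08j), 0.15-0.11j, -0.03-0.20j], [(-0.18-0.1j), 0.02-0.12j, -0.12+0.14j, (0.03-0.1j), -0.08-0.09j], [-0.11-0.53j, (0.28-0.17j), -0.47+0.01j, (0.25-0.1j), 0.04-0.30j], [(-0.64-0.14j), (-0.05-0.39j), -0.22+0.53j, (0.01-0.33j), -0.31-0.19j], [(-0.17+0.17j), -0.13-0.06j, 0.12+0.17j, -0.10-0.07j, -0.12+0.06j]] + [[0.04-0.00j, -0.02+0.00j, (-0.03-0j), 0.01+0.00j, (-0.03+0j)], [0.00-0.00j, -0.00+0.00j, (-0-0j), 0j, -0.00+0.00j], [(-0.05+0j), (0.03-0j), (0.05+0j), -0.02-0.00j, (0.05-0j)], [-0.08+0.00j, (0.05-0j), (0.07+0j), (-0.03-0j), (0.08-0j)], [-0.04+0.00j, 0.03-0.00j, 0.04+0.00j, (-0.01-0j), 0.04-0.00j]] + [[-0j, -0.00+0.00j, (-0-0j), 0.00+0.00j, (-0+0j)],  [0.00-0.00j, -0.00+0.00j, -0.00-0.00j, 0j, (-0+0j)],  [-0.00+0.00j, -0j, 0j, (-0-0j), 0.00-0.00j],  [(-0+0j), 0.00-0.00j, 0j, -0.00-0.00j, -0j],  [-0.00+0.00j, 0.00-0.00j, 0j, (-0-0j), -0j]]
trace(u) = -2.71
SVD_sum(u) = [[0.01, 0.00, -0.01, -0.01, 0.04], [0.05, 0.03, -0.11, -0.05, 0.32], [0.22, 0.13, -0.46, -0.23, 1.36], [0.17, 0.1, -0.36, -0.18, 1.05], [-0.17, -0.1, 0.35, 0.18, -1.02]] + [[0.23, 0.20, -0.17, 0.24, -0.08], [-0.07, -0.06, 0.05, -0.07, 0.02], [0.25, 0.22, -0.19, 0.26, -0.08], [-0.48, -0.43, 0.37, -0.5, 0.16], [-0.17, -0.15, 0.13, -0.18, 0.06]] + [[-0.54,0.12,-0.43,0.09,-0.06], [-0.11,0.03,-0.09,0.02,-0.01], [-0.15,0.03,-0.12,0.02,-0.02], [-0.17,0.04,-0.13,0.03,-0.02], [-0.43,0.09,-0.34,0.07,-0.04]] + [[0.01, -0.03, -0.03, -0.01, -0.01], [0.01, -0.03, -0.02, -0.01, -0.01], [-0.02, 0.04, 0.03, 0.01, 0.01], [0.0, -0.01, -0.0, -0.0, -0.00], [-0.02, 0.04, 0.03, 0.01, 0.01]] + [[0.0,0.0,-0.00,-0.00,-0.0], [-0.00,-0.0,0.00,0.00,0.00], [-0.00,-0.0,0.0,0.00,0.00], [0.0,0.0,-0.00,-0.00,-0.0], [-0.0,-0.0,0.0,0.0,0.0]]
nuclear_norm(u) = 4.43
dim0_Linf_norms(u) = [0.78, 0.43, 0.74, 0.65, 1.27]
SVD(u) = [[0.02, 0.37, -0.74, 0.48, -0.29], [0.16, -0.11, -0.16, 0.37, 0.90], [0.67, 0.41, -0.2, -0.57, 0.13], [0.52, -0.78, -0.23, 0.07, -0.26], [-0.51, -0.28, -0.58, -0.55, 0.18]] @ diag([2.199711299373516, 1.1626675801138286, 0.9633963060645948, 0.10020330929555164, 0.0010732325221631351]) @ [[0.15, 0.09, -0.31, -0.16, 0.92],[0.53, 0.47, -0.4, 0.55, -0.18],[0.76, -0.17, 0.61, -0.13, 0.08],[0.30, -0.72, -0.57, -0.16, -0.2],[-0.16, -0.48, 0.19, 0.80, 0.28]]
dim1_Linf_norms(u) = [0.65, 0.32, 1.27, 1.19, 1.0]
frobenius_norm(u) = 2.67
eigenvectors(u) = [[0.01+0.00j,(0.23-0.29j),0.23+0.29j,0.33+0.00j,-0.15+0.00j],  [-0.21+0.00j,(0.21-0.06j),0.21+0.06j,(0.03+0j),-0.49+0.00j],  [(-0.5+0j),(0.23-0.51j),(0.23+0.51j),-0.47+0.00j,0.19+0.00j],  [-0.76+0.00j,(0.67+0j),0.67-0.00j,(-0.73+0j),(0.79+0j)],  [(0.35+0j),0.13+0.21j,(0.13-0.21j),-0.37+0.00j,0.27+0.00j]]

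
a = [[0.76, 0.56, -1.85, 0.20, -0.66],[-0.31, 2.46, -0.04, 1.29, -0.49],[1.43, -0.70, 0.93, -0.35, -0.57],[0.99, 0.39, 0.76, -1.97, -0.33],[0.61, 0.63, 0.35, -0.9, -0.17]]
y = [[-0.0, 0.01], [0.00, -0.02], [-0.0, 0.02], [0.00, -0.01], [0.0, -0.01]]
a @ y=[[0.0, -0.04], [0.00, -0.06], [0.00, 0.06], [0.00, 0.04], [0.0, 0.01]]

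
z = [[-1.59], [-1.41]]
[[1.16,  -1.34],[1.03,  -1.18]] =z @ [[-0.73, 0.84]]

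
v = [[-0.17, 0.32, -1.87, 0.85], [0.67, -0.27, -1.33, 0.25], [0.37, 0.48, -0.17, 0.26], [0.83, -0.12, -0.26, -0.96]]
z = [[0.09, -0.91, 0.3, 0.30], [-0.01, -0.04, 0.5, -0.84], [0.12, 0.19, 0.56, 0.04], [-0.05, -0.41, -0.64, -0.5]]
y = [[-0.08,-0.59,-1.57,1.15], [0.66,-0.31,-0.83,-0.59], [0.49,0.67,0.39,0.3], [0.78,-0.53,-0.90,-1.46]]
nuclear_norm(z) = 3.15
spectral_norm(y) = 2.37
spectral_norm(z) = 1.06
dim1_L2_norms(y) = [2.04, 1.25, 0.96, 1.96]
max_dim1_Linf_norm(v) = 1.87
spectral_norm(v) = 2.48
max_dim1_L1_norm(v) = 3.21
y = z + v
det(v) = 0.91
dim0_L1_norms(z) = [0.27, 1.55, 2.0, 1.68]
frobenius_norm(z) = 1.78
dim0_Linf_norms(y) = [0.78, 0.67, 1.57, 1.46]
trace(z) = 0.11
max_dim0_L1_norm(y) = 3.69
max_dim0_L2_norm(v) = 2.32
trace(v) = -1.57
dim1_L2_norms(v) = [2.09, 1.53, 0.68, 1.3]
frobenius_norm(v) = 2.98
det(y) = 0.11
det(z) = 0.08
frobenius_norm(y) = 3.24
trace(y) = -1.46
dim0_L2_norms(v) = [1.14, 0.65, 2.32, 1.33]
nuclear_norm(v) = 4.97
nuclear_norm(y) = 5.28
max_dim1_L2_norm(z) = 1.01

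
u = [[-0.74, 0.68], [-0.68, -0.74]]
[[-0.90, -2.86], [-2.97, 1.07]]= u @ [[2.66, 1.38], [1.57, -2.71]]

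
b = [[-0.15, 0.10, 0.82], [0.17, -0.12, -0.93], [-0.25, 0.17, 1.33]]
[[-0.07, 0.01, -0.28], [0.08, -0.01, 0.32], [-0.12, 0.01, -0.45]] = b @ [[-0.2,0.1,0.02],[-0.11,-0.20,0.02],[-0.11,0.05,-0.34]]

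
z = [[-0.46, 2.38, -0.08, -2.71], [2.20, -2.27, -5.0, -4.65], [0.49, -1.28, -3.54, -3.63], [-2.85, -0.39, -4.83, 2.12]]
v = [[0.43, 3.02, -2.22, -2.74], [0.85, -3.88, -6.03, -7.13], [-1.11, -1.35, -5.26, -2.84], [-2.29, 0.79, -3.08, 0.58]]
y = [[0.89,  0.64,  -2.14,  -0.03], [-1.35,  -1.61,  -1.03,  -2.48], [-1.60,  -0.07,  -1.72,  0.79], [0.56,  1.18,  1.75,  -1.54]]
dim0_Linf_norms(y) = [1.6, 1.61, 2.14, 2.48]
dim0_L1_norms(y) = [4.4, 3.5, 6.64, 4.84]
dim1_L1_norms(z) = [5.63, 14.12, 8.94, 10.19]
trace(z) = -4.15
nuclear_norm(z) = 19.12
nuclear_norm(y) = 10.27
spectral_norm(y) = 3.80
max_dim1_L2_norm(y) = 3.41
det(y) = -29.20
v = y + z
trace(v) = -8.13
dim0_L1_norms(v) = [4.68, 9.04, 16.59, 13.29]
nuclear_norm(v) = 20.54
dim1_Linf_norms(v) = [3.02, 7.13, 5.26, 3.08]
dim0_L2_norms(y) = [2.34, 2.1, 3.41, 3.02]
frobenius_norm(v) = 13.39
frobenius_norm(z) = 11.56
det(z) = 102.64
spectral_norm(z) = 9.33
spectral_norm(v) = 11.99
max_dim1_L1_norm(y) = 6.47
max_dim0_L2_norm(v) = 8.86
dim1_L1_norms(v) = [8.41, 17.89, 10.56, 6.74]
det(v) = -38.11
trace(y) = -3.98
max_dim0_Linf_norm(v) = 7.13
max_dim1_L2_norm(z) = 7.52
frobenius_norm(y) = 5.54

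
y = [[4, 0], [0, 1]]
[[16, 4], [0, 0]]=y@[[4, 1], [0, 0]]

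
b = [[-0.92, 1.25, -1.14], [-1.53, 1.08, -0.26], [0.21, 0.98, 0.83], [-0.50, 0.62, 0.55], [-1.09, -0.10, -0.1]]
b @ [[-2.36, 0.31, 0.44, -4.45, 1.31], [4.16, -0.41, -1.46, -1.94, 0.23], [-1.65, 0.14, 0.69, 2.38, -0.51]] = [[9.25, -0.96, -3.02, -1.04, -0.34], [8.53, -0.95, -2.43, 4.09, -1.62], [2.21, -0.22, -0.77, -0.86, 0.08], [2.85, -0.33, -0.75, 2.33, -0.79], [2.32, -0.31, -0.4, 4.81, -1.4]]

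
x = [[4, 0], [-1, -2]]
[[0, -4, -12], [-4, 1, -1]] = x@ [[0, -1, -3], [2, 0, 2]]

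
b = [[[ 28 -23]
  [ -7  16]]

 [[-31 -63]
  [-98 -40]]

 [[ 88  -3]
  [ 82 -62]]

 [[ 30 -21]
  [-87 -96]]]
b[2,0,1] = -3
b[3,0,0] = 30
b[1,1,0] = -98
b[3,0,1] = -21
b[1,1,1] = -40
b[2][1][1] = -62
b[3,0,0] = 30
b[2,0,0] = 88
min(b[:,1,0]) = -98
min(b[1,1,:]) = -98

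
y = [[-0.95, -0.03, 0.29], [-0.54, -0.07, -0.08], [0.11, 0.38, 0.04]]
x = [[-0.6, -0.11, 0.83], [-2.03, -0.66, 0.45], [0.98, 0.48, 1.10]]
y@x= [[0.92, 0.26, -0.48], [0.39, 0.07, -0.57], [-0.8, -0.24, 0.31]]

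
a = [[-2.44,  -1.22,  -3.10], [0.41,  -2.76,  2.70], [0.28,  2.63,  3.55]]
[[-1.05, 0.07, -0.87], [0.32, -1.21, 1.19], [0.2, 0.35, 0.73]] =a @[[0.39, -0.02, 0.04], [-0.02, 0.31, -0.13], [0.04, -0.13, 0.30]]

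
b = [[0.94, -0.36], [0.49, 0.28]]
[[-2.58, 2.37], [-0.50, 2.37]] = b@[[-2.05, 3.45], [1.80, 2.43]]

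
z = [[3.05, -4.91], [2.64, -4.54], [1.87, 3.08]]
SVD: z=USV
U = [[-0.72, 0.21], [-0.65, 0.14], [0.25, 0.97]]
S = [8.02, 3.11]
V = [[-0.43, 0.90],[0.9, 0.43]]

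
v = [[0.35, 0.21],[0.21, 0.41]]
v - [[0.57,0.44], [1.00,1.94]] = [[-0.22,-0.23], [-0.79,-1.53]]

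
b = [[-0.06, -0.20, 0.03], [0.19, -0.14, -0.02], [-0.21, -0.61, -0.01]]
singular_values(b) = [0.68, 0.22, 0.03]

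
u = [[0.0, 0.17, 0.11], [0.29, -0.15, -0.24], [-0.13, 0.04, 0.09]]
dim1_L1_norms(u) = [0.28, 0.68, 0.26]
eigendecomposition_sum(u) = [[-0.09, 0.13, 0.12],[0.15, -0.22, -0.22],[-0.05, 0.08, 0.08]] + [[0.09,0.04,-0.01], [0.14,0.07,-0.02], [-0.08,-0.04,0.01]] + [[0.00, 0.0, 0.00], [-0.0, -0.00, -0.00], [0.00, 0.0, 0.00]]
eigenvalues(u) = [-0.23, 0.17, 0.0]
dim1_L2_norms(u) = [0.2, 0.41, 0.16]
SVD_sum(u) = [[-0.09, 0.06, 0.09],[0.27, -0.18, -0.25],[-0.10, 0.07, 0.10]] + [[0.09, 0.11, 0.02], [0.02, 0.03, 0.01], [-0.03, -0.03, -0.01]] + [[0.0,-0.0,0.00], [0.0,-0.00,0.0], [0.0,-0.00,0.00]]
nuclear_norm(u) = 0.61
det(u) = -0.00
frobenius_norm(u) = 0.48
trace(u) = -0.06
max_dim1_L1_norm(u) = 0.68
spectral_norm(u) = 0.46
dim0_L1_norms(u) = [0.42, 0.36, 0.44]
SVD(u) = [[0.31,  0.94,  0.14],[-0.89,  0.23,  0.40],[0.35,  -0.25,  0.9]] @ diag([0.4560491576113226, 0.15433458793984986, 2.8415484869354e-05]) @ [[-0.66, 0.44, 0.61], [0.64, 0.75, 0.17], [0.38, -0.5, 0.78]]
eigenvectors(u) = [[0.47, -0.49, 0.38], [-0.83, -0.76, -0.5], [0.30, 0.42, 0.78]]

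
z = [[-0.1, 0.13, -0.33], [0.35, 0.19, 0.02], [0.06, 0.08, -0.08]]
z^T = [[-0.1,0.35,0.06], [0.13,0.19,0.08], [-0.33,0.02,-0.08]]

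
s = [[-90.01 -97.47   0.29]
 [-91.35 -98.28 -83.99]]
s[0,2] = 0.29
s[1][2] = -83.99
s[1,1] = -98.28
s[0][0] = -90.01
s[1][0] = -91.35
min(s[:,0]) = -91.35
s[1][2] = -83.99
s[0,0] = -90.01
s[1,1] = -98.28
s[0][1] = -97.47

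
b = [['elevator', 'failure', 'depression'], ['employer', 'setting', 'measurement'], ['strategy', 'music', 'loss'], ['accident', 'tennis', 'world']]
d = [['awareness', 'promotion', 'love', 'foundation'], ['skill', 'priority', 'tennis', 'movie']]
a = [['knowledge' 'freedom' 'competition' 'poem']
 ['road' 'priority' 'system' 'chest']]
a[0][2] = 'competition'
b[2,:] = ['strategy', 'music', 'loss']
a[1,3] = 'chest'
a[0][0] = 'knowledge'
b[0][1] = 'failure'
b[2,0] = 'strategy'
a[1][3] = 'chest'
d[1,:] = ['skill', 'priority', 'tennis', 'movie']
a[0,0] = 'knowledge'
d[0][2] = 'love'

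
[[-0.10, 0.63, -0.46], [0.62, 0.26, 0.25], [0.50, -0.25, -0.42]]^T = [[-0.1,0.62,0.50], [0.63,0.26,-0.25], [-0.46,0.25,-0.42]]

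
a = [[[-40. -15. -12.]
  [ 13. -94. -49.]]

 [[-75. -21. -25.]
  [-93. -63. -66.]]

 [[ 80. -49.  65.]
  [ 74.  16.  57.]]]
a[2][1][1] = 16.0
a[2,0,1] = -49.0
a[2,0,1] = -49.0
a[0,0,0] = -40.0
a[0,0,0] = -40.0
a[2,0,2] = 65.0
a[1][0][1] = -21.0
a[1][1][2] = -66.0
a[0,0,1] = -15.0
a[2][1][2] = 57.0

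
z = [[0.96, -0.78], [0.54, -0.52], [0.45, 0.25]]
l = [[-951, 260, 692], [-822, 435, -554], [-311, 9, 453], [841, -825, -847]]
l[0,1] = 260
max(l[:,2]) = 692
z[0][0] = 0.955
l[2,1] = 9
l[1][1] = 435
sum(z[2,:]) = 0.7010000000000001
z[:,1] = [-0.782, -0.52, 0.252]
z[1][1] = -0.52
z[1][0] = 0.541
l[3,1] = -825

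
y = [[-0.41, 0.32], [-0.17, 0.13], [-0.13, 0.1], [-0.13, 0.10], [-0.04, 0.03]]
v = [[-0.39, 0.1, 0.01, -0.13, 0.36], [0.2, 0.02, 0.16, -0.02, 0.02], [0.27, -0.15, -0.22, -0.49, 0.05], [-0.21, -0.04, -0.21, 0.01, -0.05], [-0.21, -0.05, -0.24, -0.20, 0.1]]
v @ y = [[0.14, -0.11], [-0.10, 0.08], [0.01, -0.00], [0.12, -0.09], [0.15, -0.11]]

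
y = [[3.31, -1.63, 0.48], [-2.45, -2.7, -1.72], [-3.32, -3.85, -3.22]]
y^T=[[3.31, -2.45, -3.32], [-1.63, -2.7, -3.85], [0.48, -1.72, -3.22]]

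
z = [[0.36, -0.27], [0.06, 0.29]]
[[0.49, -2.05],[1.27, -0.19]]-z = [[0.13,-1.78],[1.21,-0.48]]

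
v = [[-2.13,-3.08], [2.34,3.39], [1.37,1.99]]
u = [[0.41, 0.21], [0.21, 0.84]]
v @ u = [[-1.52, -3.03], [1.67, 3.34], [0.98, 1.96]]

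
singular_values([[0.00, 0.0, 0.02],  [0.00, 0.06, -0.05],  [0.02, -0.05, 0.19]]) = [0.21, 0.04, 0.0]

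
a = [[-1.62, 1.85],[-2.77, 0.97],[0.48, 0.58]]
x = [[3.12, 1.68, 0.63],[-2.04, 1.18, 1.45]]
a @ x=[[-8.83, -0.54, 1.66], [-10.62, -3.51, -0.34], [0.31, 1.49, 1.14]]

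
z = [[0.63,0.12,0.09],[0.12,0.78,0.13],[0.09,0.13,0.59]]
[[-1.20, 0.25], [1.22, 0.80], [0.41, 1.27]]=z @ [[-2.35, -0.03], [1.82, 0.7], [0.66, 2.00]]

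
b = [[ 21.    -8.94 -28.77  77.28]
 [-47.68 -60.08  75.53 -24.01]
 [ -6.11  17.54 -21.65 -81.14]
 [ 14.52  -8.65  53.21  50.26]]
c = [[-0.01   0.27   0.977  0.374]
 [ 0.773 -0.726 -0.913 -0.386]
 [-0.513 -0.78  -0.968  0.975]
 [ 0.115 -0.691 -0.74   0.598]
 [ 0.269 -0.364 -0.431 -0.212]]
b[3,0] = 14.52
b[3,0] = 14.52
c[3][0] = 0.115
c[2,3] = 0.975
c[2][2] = -0.968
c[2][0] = -0.513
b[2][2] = -21.65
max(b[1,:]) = 75.53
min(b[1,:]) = -60.08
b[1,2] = 75.53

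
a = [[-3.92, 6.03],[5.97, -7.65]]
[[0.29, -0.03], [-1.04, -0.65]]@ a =[[-1.32, 1.98], [0.20, -1.3]]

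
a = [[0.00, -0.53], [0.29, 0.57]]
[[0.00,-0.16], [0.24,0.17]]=a@[[0.83, 0.0], [0.00, 0.30]]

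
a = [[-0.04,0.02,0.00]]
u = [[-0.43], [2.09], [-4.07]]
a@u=[[0.06]]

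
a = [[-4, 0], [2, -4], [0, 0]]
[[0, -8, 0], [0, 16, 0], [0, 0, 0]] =a @ [[0, 2, 0], [0, -3, 0]]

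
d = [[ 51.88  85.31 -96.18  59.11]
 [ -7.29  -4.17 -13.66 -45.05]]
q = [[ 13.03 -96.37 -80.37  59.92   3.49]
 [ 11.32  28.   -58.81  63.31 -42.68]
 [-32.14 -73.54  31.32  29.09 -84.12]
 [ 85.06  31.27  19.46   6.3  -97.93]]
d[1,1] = -4.17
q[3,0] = 85.06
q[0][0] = 13.03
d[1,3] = -45.05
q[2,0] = -32.14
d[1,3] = -45.05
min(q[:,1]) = -96.37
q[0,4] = 3.49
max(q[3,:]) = 85.06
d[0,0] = 51.88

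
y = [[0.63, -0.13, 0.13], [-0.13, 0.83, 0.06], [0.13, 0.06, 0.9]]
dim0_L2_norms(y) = [0.66, 0.84, 0.91]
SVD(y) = [[0.34, -0.42, -0.84], [0.10, 0.91, -0.41], [0.94, 0.05, 0.35]] @ diag([0.9531368526147226, 0.8938235147672238, 0.5130396326180542]) @ [[0.34, 0.1, 0.94], [-0.42, 0.91, 0.05], [-0.84, -0.41, 0.35]]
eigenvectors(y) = [[0.84, 0.42, 0.34],[0.41, -0.91, 0.10],[-0.35, -0.05, 0.94]]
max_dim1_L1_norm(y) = 1.09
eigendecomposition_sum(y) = [[0.36,0.18,-0.15], [0.18,0.09,-0.07], [-0.15,-0.07,0.06]] + [[0.16, -0.34, -0.02], [-0.34, 0.73, 0.04], [-0.02, 0.04, 0.0]] + [[0.11, 0.03, 0.30],[0.03, 0.01, 0.09],[0.30, 0.09, 0.84]]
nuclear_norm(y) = 2.36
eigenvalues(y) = [0.51, 0.89, 0.95]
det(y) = 0.44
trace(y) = 2.36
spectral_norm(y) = 0.95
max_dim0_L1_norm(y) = 1.09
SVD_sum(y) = [[0.11, 0.03, 0.3],[0.03, 0.01, 0.09],[0.30, 0.09, 0.84]] + [[0.16, -0.34, -0.02],  [-0.34, 0.73, 0.04],  [-0.02, 0.04, 0.00]] + [[0.36, 0.18, -0.15], [0.18, 0.09, -0.07], [-0.15, -0.07, 0.06]]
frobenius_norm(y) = 1.40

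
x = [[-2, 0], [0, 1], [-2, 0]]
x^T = [[-2, 0, -2], [0, 1, 0]]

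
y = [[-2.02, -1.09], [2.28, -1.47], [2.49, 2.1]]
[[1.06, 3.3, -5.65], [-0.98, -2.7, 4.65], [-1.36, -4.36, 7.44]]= y@[[-0.48, -1.43, 2.45], [-0.08, -0.38, 0.64]]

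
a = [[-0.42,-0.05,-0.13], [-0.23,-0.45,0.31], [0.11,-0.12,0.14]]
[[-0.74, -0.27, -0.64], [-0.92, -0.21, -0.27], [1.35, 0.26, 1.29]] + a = [[-1.16,-0.32,-0.77], [-1.15,-0.66,0.04], [1.46,0.14,1.43]]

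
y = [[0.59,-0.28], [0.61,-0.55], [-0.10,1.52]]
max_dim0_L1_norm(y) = 2.35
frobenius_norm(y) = 1.85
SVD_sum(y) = [[0.13, -0.42], [0.20, -0.67], [-0.43, 1.42]] + [[0.46, 0.14], [0.41, 0.12], [0.33, 0.10]]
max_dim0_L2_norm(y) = 1.64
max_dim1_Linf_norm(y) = 1.52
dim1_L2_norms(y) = [0.65, 0.82, 1.52]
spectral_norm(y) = 1.70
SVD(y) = [[-0.26, 0.66], [-0.41, 0.58], [0.87, 0.47]] @ diag([1.6996087867676881, 0.7299520340009115]) @ [[-0.29, 0.96], [0.96, 0.29]]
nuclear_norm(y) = 2.43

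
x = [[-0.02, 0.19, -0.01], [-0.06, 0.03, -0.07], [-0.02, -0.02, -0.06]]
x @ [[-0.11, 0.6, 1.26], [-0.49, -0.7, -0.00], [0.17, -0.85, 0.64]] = [[-0.09, -0.14, -0.03], [-0.02, 0.00, -0.12], [0.0, 0.05, -0.06]]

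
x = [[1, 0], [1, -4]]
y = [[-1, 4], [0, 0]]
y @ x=[[3, -16], [0, 0]]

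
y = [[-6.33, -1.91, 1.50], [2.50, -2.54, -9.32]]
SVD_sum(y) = [[-1.7, 0.61, 3.38],[4.32, -1.55, -8.58]] + [[-4.63,-2.52,-1.88], [-1.82,-0.99,-0.74]]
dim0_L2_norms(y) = [6.81, 3.18, 9.44]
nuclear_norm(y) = 16.47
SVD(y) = [[-0.37, 0.93], [0.93, 0.37]] @ diag([10.458633090915928, 6.012320173576784]) @ [[0.44, -0.16, -0.88], [-0.83, -0.45, -0.34]]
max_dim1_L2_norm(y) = 9.98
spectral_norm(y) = 10.46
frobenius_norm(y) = 12.06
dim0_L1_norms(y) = [8.83, 4.45, 10.82]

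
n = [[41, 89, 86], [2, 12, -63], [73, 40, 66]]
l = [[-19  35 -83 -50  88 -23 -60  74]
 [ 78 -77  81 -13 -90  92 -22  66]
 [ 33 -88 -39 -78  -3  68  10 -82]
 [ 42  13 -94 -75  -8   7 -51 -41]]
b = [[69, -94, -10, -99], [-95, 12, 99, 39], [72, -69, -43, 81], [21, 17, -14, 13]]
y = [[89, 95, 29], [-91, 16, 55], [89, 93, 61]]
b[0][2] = -10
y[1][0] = -91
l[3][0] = 42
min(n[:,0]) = 2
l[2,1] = -88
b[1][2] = 99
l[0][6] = -60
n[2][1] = 40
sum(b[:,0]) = 67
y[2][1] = 93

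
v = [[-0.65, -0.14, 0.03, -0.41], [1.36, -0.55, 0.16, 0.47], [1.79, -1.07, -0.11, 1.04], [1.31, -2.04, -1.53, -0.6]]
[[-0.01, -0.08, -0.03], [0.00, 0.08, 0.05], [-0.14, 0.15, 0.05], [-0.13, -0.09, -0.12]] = v@[[0.1,0.04,0.03], [0.12,0.05,0.03], [0.08,-0.02,0.05], [-0.17,0.12,0.03]]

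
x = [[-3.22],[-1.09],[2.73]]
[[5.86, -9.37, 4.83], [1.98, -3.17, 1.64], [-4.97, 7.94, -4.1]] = x @ [[-1.82, 2.91, -1.50]]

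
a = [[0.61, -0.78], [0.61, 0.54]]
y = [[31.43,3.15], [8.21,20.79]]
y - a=[[30.82, 3.93], [7.60, 20.25]]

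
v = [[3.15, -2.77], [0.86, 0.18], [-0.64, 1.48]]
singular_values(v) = [4.47, 0.97]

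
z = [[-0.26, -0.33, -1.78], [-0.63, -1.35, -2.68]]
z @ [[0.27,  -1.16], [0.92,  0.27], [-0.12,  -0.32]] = [[-0.16, 0.78], [-1.09, 1.22]]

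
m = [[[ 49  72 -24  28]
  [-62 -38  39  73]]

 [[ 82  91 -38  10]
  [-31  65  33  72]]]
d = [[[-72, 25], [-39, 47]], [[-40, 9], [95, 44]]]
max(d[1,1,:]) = 95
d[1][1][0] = 95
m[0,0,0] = 49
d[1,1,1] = 44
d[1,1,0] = 95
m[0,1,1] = -38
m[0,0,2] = -24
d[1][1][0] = 95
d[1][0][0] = -40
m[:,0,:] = [[49, 72, -24, 28], [82, 91, -38, 10]]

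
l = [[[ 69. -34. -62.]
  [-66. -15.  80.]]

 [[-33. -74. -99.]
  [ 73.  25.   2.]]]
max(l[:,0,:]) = 69.0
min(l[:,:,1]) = -74.0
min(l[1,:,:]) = -99.0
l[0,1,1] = -15.0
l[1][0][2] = -99.0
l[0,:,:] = [[69.0, -34.0, -62.0], [-66.0, -15.0, 80.0]]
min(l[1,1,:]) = 2.0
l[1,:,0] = [-33.0, 73.0]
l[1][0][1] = -74.0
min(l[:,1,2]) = 2.0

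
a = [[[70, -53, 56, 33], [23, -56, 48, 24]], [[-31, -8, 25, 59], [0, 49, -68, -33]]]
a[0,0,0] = 70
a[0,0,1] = -53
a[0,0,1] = -53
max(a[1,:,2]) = 25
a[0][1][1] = -56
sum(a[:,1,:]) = -13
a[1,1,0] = 0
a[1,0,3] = 59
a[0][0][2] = 56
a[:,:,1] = [[-53, -56], [-8, 49]]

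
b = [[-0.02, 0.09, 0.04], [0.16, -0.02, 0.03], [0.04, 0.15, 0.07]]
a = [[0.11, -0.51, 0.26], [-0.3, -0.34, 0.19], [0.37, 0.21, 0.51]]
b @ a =[[-0.01, -0.01, 0.03],[0.03, -0.07, 0.05],[-0.01, -0.06, 0.07]]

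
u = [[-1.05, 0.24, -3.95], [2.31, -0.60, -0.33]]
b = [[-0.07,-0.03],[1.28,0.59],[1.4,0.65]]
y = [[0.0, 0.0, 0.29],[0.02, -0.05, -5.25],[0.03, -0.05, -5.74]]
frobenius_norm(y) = 7.78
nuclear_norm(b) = 2.10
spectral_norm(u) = 4.11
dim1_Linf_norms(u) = [3.95, 2.31]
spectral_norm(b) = 2.09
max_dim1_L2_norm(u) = 4.09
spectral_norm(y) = 7.78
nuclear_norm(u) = 6.49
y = b @ u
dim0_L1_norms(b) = [2.75, 1.27]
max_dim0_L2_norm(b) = 1.9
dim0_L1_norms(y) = [0.05, 0.1, 11.28]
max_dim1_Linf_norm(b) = 1.4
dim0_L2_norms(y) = [0.04, 0.07, 7.78]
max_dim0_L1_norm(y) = 11.28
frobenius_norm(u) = 4.75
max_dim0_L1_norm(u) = 4.28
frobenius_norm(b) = 2.09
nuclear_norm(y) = 7.79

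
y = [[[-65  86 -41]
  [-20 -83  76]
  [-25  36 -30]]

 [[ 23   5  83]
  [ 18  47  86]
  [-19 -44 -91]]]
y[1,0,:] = [23, 5, 83]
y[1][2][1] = -44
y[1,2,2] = -91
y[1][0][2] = 83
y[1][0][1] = 5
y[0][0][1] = 86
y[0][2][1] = 36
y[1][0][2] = 83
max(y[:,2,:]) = 36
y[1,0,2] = 83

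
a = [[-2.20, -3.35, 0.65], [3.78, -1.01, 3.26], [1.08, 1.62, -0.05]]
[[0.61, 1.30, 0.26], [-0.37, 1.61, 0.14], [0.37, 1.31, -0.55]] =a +[[2.81, 4.65, -0.39],  [-4.15, 2.62, -3.12],  [-0.71, -0.31, -0.5]]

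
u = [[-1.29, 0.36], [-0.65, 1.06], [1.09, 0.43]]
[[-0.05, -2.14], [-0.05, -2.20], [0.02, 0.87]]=u @ [[0.03, 1.3], [-0.03, -1.28]]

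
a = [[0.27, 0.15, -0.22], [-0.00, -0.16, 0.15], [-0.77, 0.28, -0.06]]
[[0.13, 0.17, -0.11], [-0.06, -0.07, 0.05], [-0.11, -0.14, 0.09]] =a @ [[0.18,  0.23,  -0.15], [0.02,  0.03,  -0.02], [-0.35,  -0.45,  0.29]]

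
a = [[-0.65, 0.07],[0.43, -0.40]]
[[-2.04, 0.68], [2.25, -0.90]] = a@[[2.86, -0.91], [-2.54, 1.27]]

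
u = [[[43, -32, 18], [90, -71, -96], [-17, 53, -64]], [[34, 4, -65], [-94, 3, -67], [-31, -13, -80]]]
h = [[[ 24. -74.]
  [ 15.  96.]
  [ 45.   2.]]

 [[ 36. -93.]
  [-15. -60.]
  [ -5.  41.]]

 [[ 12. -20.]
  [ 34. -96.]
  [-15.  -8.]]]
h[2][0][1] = -20.0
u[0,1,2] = -96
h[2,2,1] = -8.0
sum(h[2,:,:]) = -93.0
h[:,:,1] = [[-74.0, 96.0, 2.0], [-93.0, -60.0, 41.0], [-20.0, -96.0, -8.0]]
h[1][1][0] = -15.0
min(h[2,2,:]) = -15.0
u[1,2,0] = -31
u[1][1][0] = -94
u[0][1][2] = -96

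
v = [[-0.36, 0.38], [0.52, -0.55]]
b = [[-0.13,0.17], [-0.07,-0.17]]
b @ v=[[0.14, -0.14], [-0.06, 0.07]]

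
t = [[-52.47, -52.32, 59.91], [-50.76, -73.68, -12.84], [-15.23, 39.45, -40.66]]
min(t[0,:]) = -52.47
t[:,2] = [59.91, -12.84, -40.66]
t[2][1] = 39.45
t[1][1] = -73.68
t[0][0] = -52.47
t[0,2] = 59.91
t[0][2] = 59.91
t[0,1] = -52.32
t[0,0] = -52.47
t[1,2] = -12.84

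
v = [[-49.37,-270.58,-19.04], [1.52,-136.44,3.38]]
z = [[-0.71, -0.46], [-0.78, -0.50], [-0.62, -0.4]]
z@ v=[[34.35, 254.87, 11.96], [37.75, 279.27, 13.16], [30.0, 222.34, 10.45]]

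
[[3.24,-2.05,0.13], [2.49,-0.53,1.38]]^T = [[3.24, 2.49],[-2.05, -0.53],[0.13, 1.38]]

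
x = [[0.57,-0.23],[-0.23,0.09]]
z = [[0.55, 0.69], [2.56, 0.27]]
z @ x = [[0.15, -0.06], [1.40, -0.56]]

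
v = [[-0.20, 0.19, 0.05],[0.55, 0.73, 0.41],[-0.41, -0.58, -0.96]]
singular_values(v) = [1.51, 0.39, 0.27]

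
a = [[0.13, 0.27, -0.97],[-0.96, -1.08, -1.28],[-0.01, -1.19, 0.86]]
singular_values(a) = [1.99, 1.68, 0.36]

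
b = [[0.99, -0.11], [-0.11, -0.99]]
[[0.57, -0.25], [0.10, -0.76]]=b@ [[0.56, -0.16], [-0.16, 0.79]]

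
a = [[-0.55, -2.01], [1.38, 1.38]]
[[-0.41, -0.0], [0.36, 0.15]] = a @ [[0.08, 0.15], [0.18, -0.04]]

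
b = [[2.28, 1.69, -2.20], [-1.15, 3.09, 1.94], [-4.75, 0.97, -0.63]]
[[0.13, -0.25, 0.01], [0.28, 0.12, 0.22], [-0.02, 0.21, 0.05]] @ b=[[0.54, -0.54, -0.78], [-0.54, 1.06, -0.52], [-0.52, 0.66, 0.42]]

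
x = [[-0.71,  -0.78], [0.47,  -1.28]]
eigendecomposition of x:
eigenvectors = [[0.79+0.00j,0.79-0.00j], [(0.29-0.54j),(0.29+0.54j)]]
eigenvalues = [(-0.99+0.53j), (-0.99-0.53j)]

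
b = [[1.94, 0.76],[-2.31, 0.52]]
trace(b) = 2.46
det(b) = 2.76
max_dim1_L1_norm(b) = 2.83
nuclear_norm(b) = 3.93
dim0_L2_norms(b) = [3.02, 0.92]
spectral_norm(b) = 3.02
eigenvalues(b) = [(1.23+1.12j), (1.23-1.12j)]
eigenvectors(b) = [[0.27+0.42j, 0.27-0.42j], [-0.87+0.00j, -0.87-0.00j]]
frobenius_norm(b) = 3.15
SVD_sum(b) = [[1.96,0.06],[-2.29,-0.08]] + [[-0.02, 0.70], [-0.02, 0.6]]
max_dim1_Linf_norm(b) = 2.31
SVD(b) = [[-0.65,0.76], [0.76,0.65]] @ diag([3.0180681407513297, 0.9159501611888123]) @ [[-1.00,-0.03], [-0.03,1.00]]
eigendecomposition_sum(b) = [[(0.97+0.17j), (0.38-0.42j)], [-1.16+1.27j, (0.26+0.95j)]] + [[0.97-0.17j, 0.38+0.42j], [-1.16-1.27j, 0.26-0.95j]]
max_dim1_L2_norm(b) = 2.37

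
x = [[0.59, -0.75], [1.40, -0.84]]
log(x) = [[1.4, -1.78], [3.32, -1.99]]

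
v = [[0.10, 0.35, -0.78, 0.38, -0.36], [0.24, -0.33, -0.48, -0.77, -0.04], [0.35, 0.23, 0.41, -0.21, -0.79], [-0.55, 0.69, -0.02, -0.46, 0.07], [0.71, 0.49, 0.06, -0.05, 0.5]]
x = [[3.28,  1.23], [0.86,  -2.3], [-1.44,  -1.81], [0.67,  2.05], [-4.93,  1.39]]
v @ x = [[3.78, 1.01], [0.88, 0.29], [4.51, -2.37], [-1.84, -3.07], [0.17, 0.23]]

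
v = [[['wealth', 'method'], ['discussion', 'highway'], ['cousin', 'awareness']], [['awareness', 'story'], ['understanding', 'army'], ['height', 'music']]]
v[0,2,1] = 'awareness'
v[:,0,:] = [['wealth', 'method'], ['awareness', 'story']]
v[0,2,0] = 'cousin'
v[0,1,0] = 'discussion'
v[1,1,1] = 'army'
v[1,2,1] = 'music'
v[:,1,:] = [['discussion', 'highway'], ['understanding', 'army']]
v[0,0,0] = 'wealth'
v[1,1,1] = 'army'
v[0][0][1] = 'method'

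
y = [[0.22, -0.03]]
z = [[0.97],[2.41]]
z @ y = [[0.21, -0.03], [0.53, -0.07]]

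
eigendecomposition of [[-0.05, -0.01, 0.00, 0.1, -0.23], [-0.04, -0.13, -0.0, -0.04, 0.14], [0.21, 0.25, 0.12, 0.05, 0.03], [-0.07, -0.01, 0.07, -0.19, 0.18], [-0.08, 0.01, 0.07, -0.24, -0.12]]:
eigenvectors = [[0.06+0.00j, -0.64+0.00j, -0.64-0.00j, (0.75+0j), (0.75-0j)],[(-0.02+0j), 0.39-0.02j, 0.39+0.02j, -0.53-0.10j, (-0.53+0.1j)],[(0.97+0j), 0.04+0.01j, (0.04-0.01j), (-0.08+0.09j), (-0.08-0.09j)],[(0.22+0j), 0.51-0.06j, (0.51+0.06j), -0.27-0.01j, (-0.27+0.01j)],[(0.04+0j), 0.06+0.41j, (0.06-0.41j), (0.24-0.08j), 0.24+0.08j]]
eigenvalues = [(0.14+0j), (-0.1+0.16j), (-0.1-0.16j), (-0.15+0.03j), (-0.15-0.03j)]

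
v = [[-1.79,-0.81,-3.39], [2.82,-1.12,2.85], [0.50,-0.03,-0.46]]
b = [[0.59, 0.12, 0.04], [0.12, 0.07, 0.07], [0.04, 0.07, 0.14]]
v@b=[[-1.29, -0.51, -0.60], [1.64, 0.46, 0.43], [0.27, 0.03, -0.05]]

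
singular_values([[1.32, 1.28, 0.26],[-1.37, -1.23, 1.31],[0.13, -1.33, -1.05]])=[2.78, 1.84, 0.57]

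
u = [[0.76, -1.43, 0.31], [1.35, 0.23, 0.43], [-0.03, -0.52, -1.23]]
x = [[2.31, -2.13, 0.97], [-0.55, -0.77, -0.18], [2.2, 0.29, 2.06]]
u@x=[[3.22, -0.43, 1.63], [3.94, -2.93, 2.15], [-2.49, 0.11, -2.47]]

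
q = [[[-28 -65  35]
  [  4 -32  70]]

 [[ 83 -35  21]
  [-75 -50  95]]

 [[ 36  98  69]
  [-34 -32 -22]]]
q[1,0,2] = 21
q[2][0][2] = 69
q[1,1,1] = -50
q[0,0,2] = 35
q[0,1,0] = 4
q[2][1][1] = -32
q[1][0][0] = 83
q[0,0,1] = -65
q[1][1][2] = 95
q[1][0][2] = 21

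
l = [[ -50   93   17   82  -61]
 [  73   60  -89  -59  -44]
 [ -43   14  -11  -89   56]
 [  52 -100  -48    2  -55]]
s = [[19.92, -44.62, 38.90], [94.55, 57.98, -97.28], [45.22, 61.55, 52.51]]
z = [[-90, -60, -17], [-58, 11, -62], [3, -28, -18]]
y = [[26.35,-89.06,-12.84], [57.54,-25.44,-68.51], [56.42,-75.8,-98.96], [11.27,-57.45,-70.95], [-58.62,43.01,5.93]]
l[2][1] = 14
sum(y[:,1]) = -204.74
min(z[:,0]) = -90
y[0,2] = -12.84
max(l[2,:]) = 56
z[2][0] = 3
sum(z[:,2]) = -97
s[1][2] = -97.28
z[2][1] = -28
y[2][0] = 56.42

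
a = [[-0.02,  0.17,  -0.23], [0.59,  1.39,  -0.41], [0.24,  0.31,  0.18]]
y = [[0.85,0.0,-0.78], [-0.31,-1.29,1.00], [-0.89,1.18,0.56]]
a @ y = [[0.14, -0.49, 0.06],[0.44, -2.28, 0.70],[-0.05, -0.19, 0.22]]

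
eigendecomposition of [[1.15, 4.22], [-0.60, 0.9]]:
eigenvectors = [[0.94+0.00j,(0.94-0j)], [(-0.03+0.35j),(-0.03-0.35j)]]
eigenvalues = [(1.02+1.59j), (1.02-1.59j)]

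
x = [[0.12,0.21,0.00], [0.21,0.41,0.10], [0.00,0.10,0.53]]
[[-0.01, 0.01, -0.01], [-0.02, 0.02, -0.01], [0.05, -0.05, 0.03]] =x @ [[0.19,-0.18,0.09], [-0.18,0.17,-0.09], [0.13,-0.12,0.07]]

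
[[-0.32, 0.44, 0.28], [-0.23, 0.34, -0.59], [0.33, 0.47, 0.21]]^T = [[-0.32, -0.23, 0.33],[0.44, 0.34, 0.47],[0.28, -0.59, 0.21]]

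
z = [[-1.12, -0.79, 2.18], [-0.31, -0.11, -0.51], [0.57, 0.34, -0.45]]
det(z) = -0.00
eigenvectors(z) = [[-0.93,-0.67,-0.46], [-0.06,0.71,0.88], [0.36,-0.19,0.08]]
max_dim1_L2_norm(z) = 2.58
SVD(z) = [[-0.96,0.06,0.28], [0.1,-0.87,0.49], [0.27,0.50,0.82]] @ diag([2.69054382727273, 0.6349575414701127, 0.0016834651299213652]) @ [[0.45, 0.31, -0.84],[0.77, 0.35, 0.54],[-0.46, 0.88, 0.09]]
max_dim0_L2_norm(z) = 2.28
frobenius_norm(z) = 2.76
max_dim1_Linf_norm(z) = 2.18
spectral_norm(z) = 2.69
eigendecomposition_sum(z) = [[-1.34, -0.85, 1.60],  [-0.08, -0.05, 0.10],  [0.51, 0.32, -0.61]] + [[0.22, 0.06, 0.58], [-0.23, -0.06, -0.62], [0.06, 0.02, 0.16]] + [[-0.0, -0.00, -0.00], [0.0, 0.01, 0.01], [0.0, 0.0, 0.00]]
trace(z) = -1.68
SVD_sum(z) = [[-1.15, -0.80, 2.16],[0.11, 0.08, -0.21],[0.33, 0.23, -0.62]] + [[0.03, 0.01, 0.02], [-0.42, -0.19, -0.30], [0.24, 0.11, 0.17]] + [[-0.0, 0.0, 0.0], [-0.0, 0.00, 0.00], [-0.00, 0.00, 0.0]]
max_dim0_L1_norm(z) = 3.14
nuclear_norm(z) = 3.33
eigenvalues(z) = [-2.0, 0.31, 0.0]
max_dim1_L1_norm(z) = 4.09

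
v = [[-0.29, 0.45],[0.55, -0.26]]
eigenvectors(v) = [[-0.68, -0.66], [0.73, -0.75]]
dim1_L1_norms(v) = [0.74, 0.81]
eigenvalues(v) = [-0.77, 0.22]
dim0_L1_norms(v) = [0.84, 0.71]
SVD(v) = [[-0.65, 0.76], [0.76, 0.65]] @ diag([0.7797334465852422, 0.22071645221029468]) @ [[0.78, -0.63], [0.63, 0.78]]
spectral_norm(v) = 0.78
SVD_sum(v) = [[-0.40, 0.32], [0.46, -0.37]] + [[0.11,0.13], [0.09,0.11]]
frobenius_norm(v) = 0.81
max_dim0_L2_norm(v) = 0.62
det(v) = -0.17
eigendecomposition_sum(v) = [[-0.4, 0.35], [0.43, -0.37]] + [[0.11, 0.10], [0.12, 0.11]]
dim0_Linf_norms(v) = [0.55, 0.45]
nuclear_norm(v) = 1.00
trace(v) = -0.55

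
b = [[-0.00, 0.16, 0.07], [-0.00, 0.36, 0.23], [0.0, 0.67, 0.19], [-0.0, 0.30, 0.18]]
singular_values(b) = [0.9, 0.12, -0.0]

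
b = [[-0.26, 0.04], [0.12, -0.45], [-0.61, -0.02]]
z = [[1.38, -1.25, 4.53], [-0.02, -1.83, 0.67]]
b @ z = [[-0.36, 0.25, -1.15], [0.17, 0.67, 0.24], [-0.84, 0.8, -2.78]]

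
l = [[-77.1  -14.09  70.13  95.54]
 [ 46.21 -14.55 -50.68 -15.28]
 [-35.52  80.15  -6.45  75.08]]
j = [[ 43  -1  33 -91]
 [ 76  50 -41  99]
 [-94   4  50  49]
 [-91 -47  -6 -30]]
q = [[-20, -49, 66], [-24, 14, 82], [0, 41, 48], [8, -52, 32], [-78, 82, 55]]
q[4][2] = 55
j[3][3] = -30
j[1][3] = 99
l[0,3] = 95.54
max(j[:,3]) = 99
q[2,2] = 48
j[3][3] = -30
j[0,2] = 33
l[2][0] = -35.52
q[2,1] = 41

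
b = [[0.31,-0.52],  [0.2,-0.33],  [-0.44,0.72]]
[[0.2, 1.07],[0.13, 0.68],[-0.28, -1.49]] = b @ [[0.21, 0.68], [-0.26, -1.65]]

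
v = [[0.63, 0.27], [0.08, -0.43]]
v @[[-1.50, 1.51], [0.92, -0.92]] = [[-0.7, 0.7], [-0.52, 0.52]]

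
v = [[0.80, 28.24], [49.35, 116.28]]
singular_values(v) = [129.05, 10.08]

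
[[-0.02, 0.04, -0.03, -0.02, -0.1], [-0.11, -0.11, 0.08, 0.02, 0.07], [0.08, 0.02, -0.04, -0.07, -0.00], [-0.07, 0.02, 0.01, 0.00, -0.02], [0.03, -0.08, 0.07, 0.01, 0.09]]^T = [[-0.02,-0.11,0.08,-0.07,0.03],[0.04,-0.11,0.02,0.02,-0.08],[-0.03,0.08,-0.04,0.01,0.07],[-0.02,0.02,-0.07,0.00,0.01],[-0.1,0.07,-0.0,-0.02,0.09]]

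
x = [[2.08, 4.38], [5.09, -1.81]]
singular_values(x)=[5.5, 4.74]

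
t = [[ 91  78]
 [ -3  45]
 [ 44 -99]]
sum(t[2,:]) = -55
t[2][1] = -99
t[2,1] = -99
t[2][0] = 44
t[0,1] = 78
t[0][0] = 91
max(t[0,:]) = 91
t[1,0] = -3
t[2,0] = 44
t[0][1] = 78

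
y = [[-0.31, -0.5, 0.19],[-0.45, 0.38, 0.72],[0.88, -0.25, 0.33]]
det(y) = -0.53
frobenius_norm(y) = 1.48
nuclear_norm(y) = 2.50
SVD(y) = [[-0.15, -0.04, 0.99], [-0.64, -0.75, -0.12], [0.75, -0.66, 0.09]] @ diag([1.0864620955351607, 0.8058150628663883, 0.6029611923026101]) @ [[0.92, -0.33, -0.23], [-0.28, -0.13, -0.95], [-0.28, -0.94, 0.21]]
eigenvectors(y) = [[(-0.72+0j), (-0.23-0.23j), (-0.23+0.23j)], [(-0.54+0j), (-0.08+0.66j), -0.08-0.66j], [0.44+0.00j, (-0.67+0j), (-0.67-0j)]]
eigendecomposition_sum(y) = [[(-0.54+0j), -0.18-0.00j, 0.21-0.00j],[-0.40+0.00j, -0.14-0.00j, 0.16-0.00j],[(0.33-0j), (0.11+0j), (-0.13+0j)]] + [[(0.11+0.07j), -0.16+0.04j, -0.01+0.17j], [-0.02-0.28j, 0.26+0.21j, (0.28-0.19j)], [0.28-0.06j, (-0.18+0.28j), (0.23+0.26j)]] + [[0.11-0.07j, -0.16-0.04j, -0.01-0.17j], [-0.02+0.28j, 0.26-0.21j, 0.28+0.19j], [0.28+0.06j, -0.18-0.28j, 0.23-0.26j]]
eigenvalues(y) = [(-0.8+0j), (0.6+0.54j), (0.6-0.54j)]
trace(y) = 0.40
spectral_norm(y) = 1.09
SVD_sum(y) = [[-0.15, 0.05, 0.04], [-0.64, 0.23, 0.16], [0.75, -0.27, -0.18]] + [[0.01, 0.0, 0.03], [0.17, 0.08, 0.58], [0.15, 0.07, 0.50]] + [[-0.17, -0.56, 0.13], [0.02, 0.07, -0.02], [-0.02, -0.05, 0.01]]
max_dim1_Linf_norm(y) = 0.88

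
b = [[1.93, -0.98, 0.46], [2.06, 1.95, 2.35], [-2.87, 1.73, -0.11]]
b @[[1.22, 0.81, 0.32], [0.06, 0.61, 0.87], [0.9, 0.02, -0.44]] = [[2.71, 0.97, -0.44], [4.75, 2.91, 1.32], [-3.50, -1.27, 0.64]]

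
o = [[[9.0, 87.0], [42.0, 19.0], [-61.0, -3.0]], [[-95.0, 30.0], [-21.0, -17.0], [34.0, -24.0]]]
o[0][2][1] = -3.0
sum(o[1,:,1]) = -11.0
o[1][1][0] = -21.0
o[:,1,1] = [19.0, -17.0]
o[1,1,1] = -17.0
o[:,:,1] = [[87.0, 19.0, -3.0], [30.0, -17.0, -24.0]]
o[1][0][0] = -95.0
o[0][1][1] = 19.0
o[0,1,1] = 19.0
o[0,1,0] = 42.0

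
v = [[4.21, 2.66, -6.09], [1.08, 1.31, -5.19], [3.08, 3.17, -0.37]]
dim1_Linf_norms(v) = [6.09, 5.19, 3.17]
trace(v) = 5.15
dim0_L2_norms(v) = [5.33, 4.34, 8.01]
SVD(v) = [[-0.8,0.0,-0.6], [-0.52,-0.51,0.69], [-0.31,0.86,0.41]] @ diag([9.832333172978284, 3.7502388774646853, 0.7997079076157516]) @ [[-0.50, -0.38, 0.78],  [0.56, 0.55, 0.62],  [-0.67, 0.74, -0.06]]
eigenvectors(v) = [[-0.65+0.00j, -0.65-0.00j, -0.73+0.00j],[-0.38-0.31j, (-0.38+0.31j), (0.67+0j)],[(-0.39+0.43j), -0.39-0.43j, (-0.1+0j)]]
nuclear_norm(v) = 14.38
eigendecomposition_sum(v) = [[(1.85+0.62j),1.58+1.04j,(-2.86+2.36j)],[(0.77+1.23j),0.42+1.34j,-2.76+0.01j],[(1.5-0.84j),1.62-0.42j,-0.16+3.28j]] + [[(1.85-0.62j), (1.58-1.04j), -2.86-2.36j], [0.77-1.23j, (0.42-1.34j), (-2.76-0.01j)], [(1.5+0.84j), 1.62+0.42j, -0.16-3.28j]] + [[(0.51+0j),-0.51+0.00j,(-0.37+0j)], [(-0.47-0j),0.46-0.00j,(0.34-0j)], [0.07+0.00j,(-0.07+0j),(-0.05+0j)]]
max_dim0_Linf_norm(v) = 6.09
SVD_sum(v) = [[3.89, 3.02, -6.12], [2.52, 1.95, -3.96], [1.5, 1.17, -2.36]] + [[0.00, 0.00, 0.0], [-1.07, -1.05, -1.2], [1.8, 1.76, 2.01]] + [[0.32, -0.36, 0.03], [-0.37, 0.41, -0.03], [-0.22, 0.24, -0.02]]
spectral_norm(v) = 9.83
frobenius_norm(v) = 10.55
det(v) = 29.49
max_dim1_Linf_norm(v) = 6.09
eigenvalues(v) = [(2.11+5.24j), (2.11-5.24j), (0.92+0j)]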